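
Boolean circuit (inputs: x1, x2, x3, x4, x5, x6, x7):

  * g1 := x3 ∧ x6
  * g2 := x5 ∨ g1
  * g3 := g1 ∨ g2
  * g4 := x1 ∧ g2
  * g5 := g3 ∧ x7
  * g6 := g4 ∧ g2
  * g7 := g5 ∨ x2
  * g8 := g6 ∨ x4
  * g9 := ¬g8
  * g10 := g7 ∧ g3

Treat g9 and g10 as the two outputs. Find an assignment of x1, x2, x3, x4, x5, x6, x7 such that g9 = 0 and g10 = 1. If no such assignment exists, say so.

Check with x1=0, x2=0, x3=1, x4=1, x5=0, x6=1, x7=1:
g1 = x3 ∧ x6 = 1 ∧ 1 = 1
g2 = x5 ∨ g1 = 0 ∨ 1 = 1
g3 = g1 ∨ g2 = 1 ∨ 1 = 1
g4 = x1 ∧ g2 = 0 ∧ 1 = 0
g5 = g3 ∧ x7 = 1 ∧ 1 = 1
g6 = g4 ∧ g2 = 0 ∧ 1 = 0
g7 = g5 ∨ x2 = 1 ∨ 0 = 1
g8 = g6 ∨ x4 = 0 ∨ 1 = 1
g9 = ¬g8 = ¬1 = 0
g10 = g7 ∧ g3 = 1 ∧ 1 = 1
So g9 = 0 and g10 = 1.

x1=0, x2=0, x3=1, x4=1, x5=0, x6=1, x7=1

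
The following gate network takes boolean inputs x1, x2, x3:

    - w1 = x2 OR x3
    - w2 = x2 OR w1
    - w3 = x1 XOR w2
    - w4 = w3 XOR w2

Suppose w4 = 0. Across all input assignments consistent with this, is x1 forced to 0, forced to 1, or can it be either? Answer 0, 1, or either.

w4 = w3 XOR w2 must be 0, so w3 and w2 are equal.
Every assignment with w4 = 0 has x1 = 0; there are 4 such assignment(s).
  x1=0, x2=0, x3=0
  x1=0, x2=0, x3=1
  x1=0, x2=1, x3=0
  x1=0, x2=1, x3=1

0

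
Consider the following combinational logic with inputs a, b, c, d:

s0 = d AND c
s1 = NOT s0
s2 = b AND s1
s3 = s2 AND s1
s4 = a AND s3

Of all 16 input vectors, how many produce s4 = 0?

s4 = a AND s3 must be 0, so at least one of a, s3 is 0.
Enumerating the 16 input combinations, 13 give s4 = 0 and 3 give s4 = 1.

13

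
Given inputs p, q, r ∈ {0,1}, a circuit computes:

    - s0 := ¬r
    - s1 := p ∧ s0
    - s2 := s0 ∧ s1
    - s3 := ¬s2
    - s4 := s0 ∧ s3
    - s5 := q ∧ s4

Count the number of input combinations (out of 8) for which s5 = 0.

s5 = q ∧ s4 must be 0, so at least one of q, s4 is 0.
Enumerating the 8 input combinations, 7 give s5 = 0 and 1 give s5 = 1.

7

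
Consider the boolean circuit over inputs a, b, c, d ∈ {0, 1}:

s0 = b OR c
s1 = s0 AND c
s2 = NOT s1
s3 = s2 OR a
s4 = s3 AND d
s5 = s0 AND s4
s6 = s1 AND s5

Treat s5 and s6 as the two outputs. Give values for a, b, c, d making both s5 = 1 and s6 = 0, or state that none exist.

a=0, b=1, c=0, d=1

Check with a=0, b=1, c=0, d=1:
s0 = b OR c = 1 OR 0 = 1
s1 = s0 AND c = 1 AND 0 = 0
s2 = NOT s1 = NOT 0 = 1
s3 = s2 OR a = 1 OR 0 = 1
s4 = s3 AND d = 1 AND 1 = 1
s5 = s0 AND s4 = 1 AND 1 = 1
s6 = s1 AND s5 = 0 AND 1 = 0
So s5 = 1 and s6 = 0.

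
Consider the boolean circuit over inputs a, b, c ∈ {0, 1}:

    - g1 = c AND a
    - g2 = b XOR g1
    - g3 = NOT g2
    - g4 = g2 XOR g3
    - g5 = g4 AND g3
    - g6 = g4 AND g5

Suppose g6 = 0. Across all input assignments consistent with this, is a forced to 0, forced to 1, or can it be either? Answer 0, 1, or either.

Both values of a occur among assignments with g6 = 0:
  a=0: a=0, b=1, c=0
  a=1: a=1, b=0, c=1

either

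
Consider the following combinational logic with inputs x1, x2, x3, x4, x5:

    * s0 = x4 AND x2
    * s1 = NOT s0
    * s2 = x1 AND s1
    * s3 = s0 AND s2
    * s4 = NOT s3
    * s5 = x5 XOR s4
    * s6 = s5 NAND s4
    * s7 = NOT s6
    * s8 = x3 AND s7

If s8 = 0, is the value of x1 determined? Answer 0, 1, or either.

Both values of x1 occur among assignments with s8 = 0:
  x1=0: x1=0, x2=0, x3=0, x4=0, x5=0
  x1=1: x1=1, x2=0, x3=0, x4=0, x5=0

either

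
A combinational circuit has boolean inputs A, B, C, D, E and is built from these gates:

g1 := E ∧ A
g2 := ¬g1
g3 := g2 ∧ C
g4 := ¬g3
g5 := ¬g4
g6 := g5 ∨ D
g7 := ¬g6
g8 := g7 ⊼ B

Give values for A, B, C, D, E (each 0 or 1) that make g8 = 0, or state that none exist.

g8 = g7 ⊼ B must be 0, so both g7 = 1 and B = 1.
g7 = ¬g6 must be 1, so g6 = 0.
Check with A=1, B=1, C=1, D=0, E=1:
g1 = E ∧ A = 1 ∧ 1 = 1
g2 = ¬g1 = ¬1 = 0
g3 = g2 ∧ C = 0 ∧ 1 = 0
g4 = ¬g3 = ¬0 = 1
g5 = ¬g4 = ¬1 = 0
g6 = g5 ∨ D = 0 ∨ 0 = 0
g7 = ¬g6 = ¬0 = 1
g8 = g7 ⊼ B = 1 ⊼ 1 = 0
So g8 = 0 as required.

A=1, B=1, C=1, D=0, E=1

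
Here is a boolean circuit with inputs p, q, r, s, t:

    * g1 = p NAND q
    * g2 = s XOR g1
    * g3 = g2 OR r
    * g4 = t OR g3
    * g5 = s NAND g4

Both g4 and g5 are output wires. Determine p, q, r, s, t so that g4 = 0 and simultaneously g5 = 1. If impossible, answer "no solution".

Check with p=0 q=0 r=0 s=1 t=0:
g1 = p NAND q = 0 NAND 0 = 1
g2 = s XOR g1 = 1 XOR 1 = 0
g3 = g2 OR r = 0 OR 0 = 0
g4 = t OR g3 = 0 OR 0 = 0
g5 = s NAND g4 = 1 NAND 0 = 1
So g4 = 0 and g5 = 1.

p=0 q=0 r=0 s=1 t=0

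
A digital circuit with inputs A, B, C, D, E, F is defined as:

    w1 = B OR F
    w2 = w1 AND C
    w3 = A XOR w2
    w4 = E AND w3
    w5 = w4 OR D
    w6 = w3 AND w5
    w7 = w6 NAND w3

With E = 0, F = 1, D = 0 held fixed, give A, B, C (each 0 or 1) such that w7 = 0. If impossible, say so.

With E = 0, F = 1, D = 0 fixed, none of the 8 settings of A, B, C give w7 = 0.
For example, with A=0, B=1, C=1:
w1 = B OR F = 1 OR 1 = 1
w2 = w1 AND C = 1 AND 1 = 1
w3 = A XOR w2 = 0 XOR 1 = 1
w4 = E AND w3 = 0 AND 1 = 0
w5 = w4 OR D = 0 OR 0 = 0
w6 = w3 AND w5 = 1 AND 0 = 0
w7 = w6 NAND w3 = 0 NAND 1 = 1
giving w7 = 1 ≠ 0.

no solution exists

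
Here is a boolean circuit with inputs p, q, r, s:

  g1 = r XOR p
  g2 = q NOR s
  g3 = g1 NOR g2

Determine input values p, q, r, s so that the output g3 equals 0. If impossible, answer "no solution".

g3 = g1 NOR g2 must be 0, so at least one of g1, g2 is 1.
Check with p=0, q=0, r=1, s=0:
g1 = r XOR p = 1 XOR 0 = 1
g2 = q NOR s = 0 NOR 0 = 1
g3 = g1 NOR g2 = 1 NOR 1 = 0
So g3 = 0 as required.

p=0, q=0, r=1, s=0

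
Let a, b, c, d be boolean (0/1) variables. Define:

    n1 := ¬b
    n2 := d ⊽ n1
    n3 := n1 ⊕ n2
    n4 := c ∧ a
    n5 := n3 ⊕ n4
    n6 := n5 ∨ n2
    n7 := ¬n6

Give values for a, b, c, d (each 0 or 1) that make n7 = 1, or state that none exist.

Check with a=0, b=1, c=1, d=1:
n1 = ¬b = ¬1 = 0
n2 = d ⊽ n1 = 1 ⊽ 0 = 0
n3 = n1 ⊕ n2 = 0 ⊕ 0 = 0
n4 = c ∧ a = 1 ∧ 0 = 0
n5 = n3 ⊕ n4 = 0 ⊕ 0 = 0
n6 = n5 ∨ n2 = 0 ∨ 0 = 0
n7 = ¬n6 = ¬0 = 1
So n7 = 1 as required.

a=0, b=1, c=1, d=1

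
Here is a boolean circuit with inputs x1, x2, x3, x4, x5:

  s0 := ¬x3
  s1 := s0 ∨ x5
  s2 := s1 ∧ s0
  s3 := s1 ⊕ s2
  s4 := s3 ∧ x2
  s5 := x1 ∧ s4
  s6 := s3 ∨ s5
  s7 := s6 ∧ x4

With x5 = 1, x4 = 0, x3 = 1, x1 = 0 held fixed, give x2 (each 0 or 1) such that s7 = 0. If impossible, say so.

x2=1

s7 = s6 ∧ x4 must be 0, so at least one of s6, x4 is 0.
Check with x5 = 1, x4 = 0, x3 = 1, x1 = 0 and x2=1:
s0 = ¬x3 = ¬1 = 0
s1 = s0 ∨ x5 = 0 ∨ 1 = 1
s2 = s1 ∧ s0 = 1 ∧ 0 = 0
s3 = s1 ⊕ s2 = 1 ⊕ 0 = 1
s4 = s3 ∧ x2 = 1 ∧ 1 = 1
s5 = x1 ∧ s4 = 0 ∧ 1 = 0
s6 = s3 ∨ s5 = 1 ∨ 0 = 1
s7 = s6 ∧ x4 = 1 ∧ 0 = 0
So s7 = 0.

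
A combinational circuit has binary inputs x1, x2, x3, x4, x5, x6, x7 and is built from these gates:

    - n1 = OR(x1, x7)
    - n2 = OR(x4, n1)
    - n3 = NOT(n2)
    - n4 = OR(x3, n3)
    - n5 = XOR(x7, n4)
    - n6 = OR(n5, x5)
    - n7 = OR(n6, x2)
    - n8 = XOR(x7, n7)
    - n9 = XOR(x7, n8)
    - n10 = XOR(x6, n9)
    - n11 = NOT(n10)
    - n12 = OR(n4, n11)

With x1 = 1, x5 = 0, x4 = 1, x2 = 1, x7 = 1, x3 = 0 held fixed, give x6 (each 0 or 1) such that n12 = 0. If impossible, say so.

n12 = OR(n4, n11) must be 0, so both n4 = 0 and n11 = 0.
n4 = OR(x3, n3) must be 0, so both x3 = 0 and n3 = 0.
Check with x1 = 1, x5 = 0, x4 = 1, x2 = 1, x7 = 1, x3 = 0 and x6=0:
n1 = OR(x1, x7) = OR(1, 1) = 1
n2 = OR(x4, n1) = OR(1, 1) = 1
n3 = NOT(n2) = NOT 1 = 0
n4 = OR(x3, n3) = OR(0, 0) = 0
n5 = XOR(x7, n4) = XOR(1, 0) = 1
n6 = OR(n5, x5) = OR(1, 0) = 1
n7 = OR(n6, x2) = OR(1, 1) = 1
n8 = XOR(x7, n7) = XOR(1, 1) = 0
n9 = XOR(x7, n8) = XOR(1, 0) = 1
n10 = XOR(x6, n9) = XOR(0, 1) = 1
n11 = NOT(n10) = NOT 1 = 0
n12 = OR(n4, n11) = OR(0, 0) = 0
So n12 = 0.

x6=0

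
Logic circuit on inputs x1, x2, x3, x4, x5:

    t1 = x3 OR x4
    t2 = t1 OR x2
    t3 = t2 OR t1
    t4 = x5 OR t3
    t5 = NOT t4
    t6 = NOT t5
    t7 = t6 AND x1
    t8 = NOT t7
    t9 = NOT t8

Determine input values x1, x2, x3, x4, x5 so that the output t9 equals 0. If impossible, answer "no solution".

x1=0, x2=0, x3=0, x4=1, x5=0

t9 = NOT t8 must be 0, so t8 = 1.
t8 = NOT t7 must be 1, so t7 = 0.
t7 = t6 AND x1 must be 0, so at least one of t6, x1 is 0.
Check with x1=0, x2=0, x3=0, x4=1, x5=0:
t1 = x3 OR x4 = 0 OR 1 = 1
t2 = t1 OR x2 = 1 OR 0 = 1
t3 = t2 OR t1 = 1 OR 1 = 1
t4 = x5 OR t3 = 0 OR 1 = 1
t5 = NOT t4 = NOT 1 = 0
t6 = NOT t5 = NOT 0 = 1
t7 = t6 AND x1 = 1 AND 0 = 0
t8 = NOT t7 = NOT 0 = 1
t9 = NOT t8 = NOT 1 = 0
So t9 = 0 as required.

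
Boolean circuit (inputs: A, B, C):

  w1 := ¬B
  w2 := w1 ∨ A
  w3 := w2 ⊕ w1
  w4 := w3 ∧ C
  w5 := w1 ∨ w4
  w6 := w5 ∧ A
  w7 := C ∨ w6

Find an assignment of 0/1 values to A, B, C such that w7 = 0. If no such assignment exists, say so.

A=0, B=1, C=0

Check with A=0, B=1, C=0:
w1 = ¬B = ¬1 = 0
w2 = w1 ∨ A = 0 ∨ 0 = 0
w3 = w2 ⊕ w1 = 0 ⊕ 0 = 0
w4 = w3 ∧ C = 0 ∧ 0 = 0
w5 = w1 ∨ w4 = 0 ∨ 0 = 0
w6 = w5 ∧ A = 0 ∧ 0 = 0
w7 = C ∨ w6 = 0 ∨ 0 = 0
So w7 = 0 as required.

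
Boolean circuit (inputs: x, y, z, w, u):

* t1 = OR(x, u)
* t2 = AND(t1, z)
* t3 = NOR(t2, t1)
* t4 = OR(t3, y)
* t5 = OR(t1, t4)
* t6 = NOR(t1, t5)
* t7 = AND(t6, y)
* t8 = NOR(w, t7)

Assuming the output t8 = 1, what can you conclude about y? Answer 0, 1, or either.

either

Both values of y occur among assignments with t8 = 1:
  y=0: x=0, y=0, z=0, w=0, u=0
  y=1: x=0, y=1, z=0, w=0, u=0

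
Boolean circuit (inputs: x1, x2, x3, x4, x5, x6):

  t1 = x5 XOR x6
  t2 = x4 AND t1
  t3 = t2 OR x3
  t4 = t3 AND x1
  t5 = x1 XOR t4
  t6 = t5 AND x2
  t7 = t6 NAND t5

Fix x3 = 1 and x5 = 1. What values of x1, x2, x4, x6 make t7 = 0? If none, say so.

With x3 = 1 and x5 = 1 fixed, none of the 16 settings of x1, x2, x4, x6 give t7 = 0.
For example, with x1=0, x2=0, x4=1, x6=1:
t1 = x5 XOR x6 = 1 XOR 1 = 0
t2 = x4 AND t1 = 1 AND 0 = 0
t3 = t2 OR x3 = 0 OR 1 = 1
t4 = t3 AND x1 = 1 AND 0 = 0
t5 = x1 XOR t4 = 0 XOR 0 = 0
t6 = t5 AND x2 = 0 AND 0 = 0
t7 = t6 NAND t5 = 0 NAND 0 = 1
giving t7 = 1 ≠ 0.

no solution exists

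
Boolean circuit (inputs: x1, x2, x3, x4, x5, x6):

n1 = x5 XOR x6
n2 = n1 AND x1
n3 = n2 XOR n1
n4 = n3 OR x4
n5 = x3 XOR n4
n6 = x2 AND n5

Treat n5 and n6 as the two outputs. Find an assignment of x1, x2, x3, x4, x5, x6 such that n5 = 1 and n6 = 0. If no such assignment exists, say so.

Check with x1=1 x2=0 x3=1 x4=0 x5=0 x6=0:
n1 = x5 XOR x6 = 0 XOR 0 = 0
n2 = n1 AND x1 = 0 AND 1 = 0
n3 = n2 XOR n1 = 0 XOR 0 = 0
n4 = n3 OR x4 = 0 OR 0 = 0
n5 = x3 XOR n4 = 1 XOR 0 = 1
n6 = x2 AND n5 = 0 AND 1 = 0
So n5 = 1 and n6 = 0.

x1=1 x2=0 x3=1 x4=0 x5=0 x6=0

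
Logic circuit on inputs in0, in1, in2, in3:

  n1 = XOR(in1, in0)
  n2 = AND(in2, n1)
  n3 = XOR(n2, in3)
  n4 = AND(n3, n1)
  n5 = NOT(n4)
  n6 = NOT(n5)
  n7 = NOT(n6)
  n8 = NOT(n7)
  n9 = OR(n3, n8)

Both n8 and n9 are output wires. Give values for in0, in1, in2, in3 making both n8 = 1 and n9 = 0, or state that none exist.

no solution exists

Across all 16 input combinations, none give both n8 = 1 and n9 = 0.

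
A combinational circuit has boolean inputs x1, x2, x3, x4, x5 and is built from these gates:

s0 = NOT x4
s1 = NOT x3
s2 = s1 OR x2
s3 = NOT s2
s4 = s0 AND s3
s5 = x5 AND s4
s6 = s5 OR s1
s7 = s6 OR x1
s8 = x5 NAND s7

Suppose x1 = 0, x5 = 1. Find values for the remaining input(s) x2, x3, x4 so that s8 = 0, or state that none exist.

Check with x1 = 0, x5 = 1 and x2=0, x3=1, x4=0:
s0 = NOT x4 = NOT 0 = 1
s1 = NOT x3 = NOT 1 = 0
s2 = s1 OR x2 = 0 OR 0 = 0
s3 = NOT s2 = NOT 0 = 1
s4 = s0 AND s3 = 1 AND 1 = 1
s5 = x5 AND s4 = 1 AND 1 = 1
s6 = s5 OR s1 = 1 OR 0 = 1
s7 = s6 OR x1 = 1 OR 0 = 1
s8 = x5 NAND s7 = 1 NAND 1 = 0
So s8 = 0.

x2=0, x3=1, x4=0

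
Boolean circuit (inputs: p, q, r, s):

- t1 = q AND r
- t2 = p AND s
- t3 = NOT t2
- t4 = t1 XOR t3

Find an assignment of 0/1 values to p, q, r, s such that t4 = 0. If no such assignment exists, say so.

p=0, q=1, r=1, s=0

Check with p=0, q=1, r=1, s=0:
t1 = q AND r = 1 AND 1 = 1
t2 = p AND s = 0 AND 0 = 0
t3 = NOT t2 = NOT 0 = 1
t4 = t1 XOR t3 = 1 XOR 1 = 0
So t4 = 0 as required.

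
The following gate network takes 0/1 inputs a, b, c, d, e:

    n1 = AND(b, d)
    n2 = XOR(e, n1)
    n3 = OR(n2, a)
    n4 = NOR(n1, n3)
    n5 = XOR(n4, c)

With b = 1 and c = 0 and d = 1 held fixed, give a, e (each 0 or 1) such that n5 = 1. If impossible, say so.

With b = 1 and c = 0 and d = 1 fixed, none of the 4 settings of a, e give n5 = 1.
For example, with a=0, e=0:
n1 = AND(b, d) = AND(1, 1) = 1
n2 = XOR(e, n1) = XOR(0, 1) = 1
n3 = OR(n2, a) = OR(1, 0) = 1
n4 = NOR(n1, n3) = NOR(1, 1) = 0
n5 = XOR(n4, c) = XOR(0, 0) = 0
giving n5 = 0 ≠ 1.

no solution exists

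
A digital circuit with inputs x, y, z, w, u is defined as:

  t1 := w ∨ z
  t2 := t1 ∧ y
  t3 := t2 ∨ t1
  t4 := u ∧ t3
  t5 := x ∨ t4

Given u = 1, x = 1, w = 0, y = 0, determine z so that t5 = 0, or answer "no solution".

no solution exists

With u = 1, x = 1, w = 0, y = 0 fixed, none of the 2 settings of z give t5 = 0.
For example, with z=0:
t1 = w ∨ z = 0 ∨ 0 = 0
t2 = t1 ∧ y = 0 ∧ 0 = 0
t3 = t2 ∨ t1 = 0 ∨ 0 = 0
t4 = u ∧ t3 = 1 ∧ 0 = 0
t5 = x ∨ t4 = 1 ∨ 0 = 1
giving t5 = 1 ≠ 0.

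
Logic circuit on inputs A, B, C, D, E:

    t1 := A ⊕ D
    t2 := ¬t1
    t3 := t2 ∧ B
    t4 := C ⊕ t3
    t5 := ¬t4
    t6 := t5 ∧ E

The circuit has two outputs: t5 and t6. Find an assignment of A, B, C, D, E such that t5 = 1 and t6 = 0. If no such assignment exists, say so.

A=0, B=0, C=0, D=0, E=0

Check with A=0, B=0, C=0, D=0, E=0:
t1 = A ⊕ D = 0 ⊕ 0 = 0
t2 = ¬t1 = ¬0 = 1
t3 = t2 ∧ B = 1 ∧ 0 = 0
t4 = C ⊕ t3 = 0 ⊕ 0 = 0
t5 = ¬t4 = ¬0 = 1
t6 = t5 ∧ E = 1 ∧ 0 = 0
So t5 = 1 and t6 = 0.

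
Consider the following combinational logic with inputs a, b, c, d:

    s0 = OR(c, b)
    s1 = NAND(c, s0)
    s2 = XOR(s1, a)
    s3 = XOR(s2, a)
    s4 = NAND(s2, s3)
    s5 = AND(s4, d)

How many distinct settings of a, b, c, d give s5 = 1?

6

s5 = AND(s4, d) must be 1, so both s4 = 1 and d = 1.
s4 = NAND(s2, s3) must be 1, so at least one of s2, s3 is 0.
Satisfying assignments:
  a=0, b=0, c=1, d=1
  a=0, b=1, c=1, d=1
  a=1, b=0, c=0, d=1
  a=1, b=0, c=1, d=1
  a=1, b=1, c=0, d=1
  a=1, b=1, c=1, d=1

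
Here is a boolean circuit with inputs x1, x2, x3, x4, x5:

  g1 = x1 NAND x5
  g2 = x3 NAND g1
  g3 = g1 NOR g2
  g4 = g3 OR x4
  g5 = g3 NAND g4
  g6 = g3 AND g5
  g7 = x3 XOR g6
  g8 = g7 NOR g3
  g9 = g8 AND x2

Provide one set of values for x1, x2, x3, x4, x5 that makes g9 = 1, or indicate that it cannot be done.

Check with x1=0, x2=1, x3=0, x4=0, x5=1:
g1 = x1 NAND x5 = 0 NAND 1 = 1
g2 = x3 NAND g1 = 0 NAND 1 = 1
g3 = g1 NOR g2 = 1 NOR 1 = 0
g4 = g3 OR x4 = 0 OR 0 = 0
g5 = g3 NAND g4 = 0 NAND 0 = 1
g6 = g3 AND g5 = 0 AND 1 = 0
g7 = x3 XOR g6 = 0 XOR 0 = 0
g8 = g7 NOR g3 = 0 NOR 0 = 1
g9 = g8 AND x2 = 1 AND 1 = 1
So g9 = 1 as required.

x1=0, x2=1, x3=0, x4=0, x5=1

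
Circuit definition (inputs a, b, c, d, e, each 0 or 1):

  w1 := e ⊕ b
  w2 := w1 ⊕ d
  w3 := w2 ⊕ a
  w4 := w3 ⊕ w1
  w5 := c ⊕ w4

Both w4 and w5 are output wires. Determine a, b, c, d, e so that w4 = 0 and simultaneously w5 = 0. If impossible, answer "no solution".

a=0 b=1 c=0 d=0 e=0

Check with a=0 b=1 c=0 d=0 e=0:
w1 = e ⊕ b = 0 ⊕ 1 = 1
w2 = w1 ⊕ d = 1 ⊕ 0 = 1
w3 = w2 ⊕ a = 1 ⊕ 0 = 1
w4 = w3 ⊕ w1 = 1 ⊕ 1 = 0
w5 = c ⊕ w4 = 0 ⊕ 0 = 0
So w4 = 0 and w5 = 0.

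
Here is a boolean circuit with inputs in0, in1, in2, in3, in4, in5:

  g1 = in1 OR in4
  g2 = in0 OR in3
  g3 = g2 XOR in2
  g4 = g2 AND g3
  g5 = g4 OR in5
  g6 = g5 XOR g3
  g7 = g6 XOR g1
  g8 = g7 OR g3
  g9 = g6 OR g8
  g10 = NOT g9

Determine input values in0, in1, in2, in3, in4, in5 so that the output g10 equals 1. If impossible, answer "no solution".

in0=0, in1=0, in2=1, in3=1, in4=0, in5=0

g10 = NOT g9 must be 1, so g9 = 0.
g9 = g6 OR g8 must be 0, so both g6 = 0 and g8 = 0.
Check with in0=0, in1=0, in2=1, in3=1, in4=0, in5=0:
g1 = in1 OR in4 = 0 OR 0 = 0
g2 = in0 OR in3 = 0 OR 1 = 1
g3 = g2 XOR in2 = 1 XOR 1 = 0
g4 = g2 AND g3 = 1 AND 0 = 0
g5 = g4 OR in5 = 0 OR 0 = 0
g6 = g5 XOR g3 = 0 XOR 0 = 0
g7 = g6 XOR g1 = 0 XOR 0 = 0
g8 = g7 OR g3 = 0 OR 0 = 0
g9 = g6 OR g8 = 0 OR 0 = 0
g10 = NOT g9 = NOT 0 = 1
So g10 = 1 as required.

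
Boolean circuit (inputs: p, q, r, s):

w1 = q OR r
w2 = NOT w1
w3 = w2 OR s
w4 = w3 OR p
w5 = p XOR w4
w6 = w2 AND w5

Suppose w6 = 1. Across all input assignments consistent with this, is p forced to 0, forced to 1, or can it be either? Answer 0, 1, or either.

0

w6 = w2 AND w5 must be 1, so both w2 = 1 and w5 = 1.
Every assignment with w6 = 1 has p = 0; there are 2 such assignment(s).
  p=0, q=0, r=0, s=0
  p=0, q=0, r=0, s=1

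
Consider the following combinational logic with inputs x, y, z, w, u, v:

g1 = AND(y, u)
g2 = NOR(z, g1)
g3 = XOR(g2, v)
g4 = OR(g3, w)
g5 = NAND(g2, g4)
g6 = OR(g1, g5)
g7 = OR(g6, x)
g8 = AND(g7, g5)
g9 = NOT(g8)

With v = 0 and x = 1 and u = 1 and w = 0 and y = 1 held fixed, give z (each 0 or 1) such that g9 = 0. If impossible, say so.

Check with v = 0 and x = 1 and u = 1 and w = 0 and y = 1 and z=0:
g1 = AND(y, u) = AND(1, 1) = 1
g2 = NOR(z, g1) = NOR(0, 1) = 0
g3 = XOR(g2, v) = XOR(0, 0) = 0
g4 = OR(g3, w) = OR(0, 0) = 0
g5 = NAND(g2, g4) = NAND(0, 0) = 1
g6 = OR(g1, g5) = OR(1, 1) = 1
g7 = OR(g6, x) = OR(1, 1) = 1
g8 = AND(g7, g5) = AND(1, 1) = 1
g9 = NOT(g8) = NOT 1 = 0
So g9 = 0.

z=0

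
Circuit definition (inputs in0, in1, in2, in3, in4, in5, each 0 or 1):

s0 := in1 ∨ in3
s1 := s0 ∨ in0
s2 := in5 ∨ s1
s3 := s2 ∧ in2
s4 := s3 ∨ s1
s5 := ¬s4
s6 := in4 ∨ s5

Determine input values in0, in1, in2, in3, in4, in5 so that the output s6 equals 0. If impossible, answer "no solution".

Check with in0=0 in1=1 in2=0 in3=0 in4=0 in5=0:
s0 = in1 ∨ in3 = 1 ∨ 0 = 1
s1 = s0 ∨ in0 = 1 ∨ 0 = 1
s2 = in5 ∨ s1 = 0 ∨ 1 = 1
s3 = s2 ∧ in2 = 1 ∧ 0 = 0
s4 = s3 ∨ s1 = 0 ∨ 1 = 1
s5 = ¬s4 = ¬1 = 0
s6 = in4 ∨ s5 = 0 ∨ 0 = 0
So s6 = 0 as required.

in0=0 in1=1 in2=0 in3=0 in4=0 in5=0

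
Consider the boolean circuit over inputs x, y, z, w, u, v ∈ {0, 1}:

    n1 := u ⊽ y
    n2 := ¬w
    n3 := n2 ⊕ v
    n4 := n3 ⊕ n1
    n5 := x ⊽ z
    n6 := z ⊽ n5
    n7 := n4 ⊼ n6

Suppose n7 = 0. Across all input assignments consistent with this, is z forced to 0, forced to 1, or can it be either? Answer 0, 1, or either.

0

n7 = n4 ⊼ n6 must be 0, so both n4 = 1 and n6 = 1.
n4 = n3 ⊕ n1 must be 1, so n3 and n1 differ.
n6 = z ⊽ n5 must be 1, so both z = 0 and n5 = 0.
Every assignment with n7 = 0 has z = 0; there are 8 such assignment(s).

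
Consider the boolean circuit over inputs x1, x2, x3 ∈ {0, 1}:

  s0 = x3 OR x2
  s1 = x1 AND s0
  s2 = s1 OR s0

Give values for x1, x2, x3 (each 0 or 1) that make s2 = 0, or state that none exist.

x1=1, x2=0, x3=0

Check with x1=1, x2=0, x3=0:
s0 = x3 OR x2 = 0 OR 0 = 0
s1 = x1 AND s0 = 1 AND 0 = 0
s2 = s1 OR s0 = 0 OR 0 = 0
So s2 = 0 as required.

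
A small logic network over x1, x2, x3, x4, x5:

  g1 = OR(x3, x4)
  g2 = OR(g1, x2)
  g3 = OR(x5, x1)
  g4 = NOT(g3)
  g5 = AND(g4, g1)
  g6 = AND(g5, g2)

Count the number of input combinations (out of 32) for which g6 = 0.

g6 = AND(g5, g2) must be 0, so at least one of g5, g2 is 0.
Enumerating the 32 input combinations, 26 give g6 = 0 and 6 give g6 = 1.

26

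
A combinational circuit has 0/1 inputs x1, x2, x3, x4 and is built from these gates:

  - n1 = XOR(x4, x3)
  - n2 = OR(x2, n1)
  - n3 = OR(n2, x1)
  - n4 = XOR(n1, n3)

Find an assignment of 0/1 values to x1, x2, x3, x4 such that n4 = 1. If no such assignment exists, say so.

x1=1, x2=0, x3=1, x4=1

n4 = XOR(n1, n3) must be 1, so n1 and n3 differ.
Check with x1=1, x2=0, x3=1, x4=1:
n1 = XOR(x4, x3) = XOR(1, 1) = 0
n2 = OR(x2, n1) = OR(0, 0) = 0
n3 = OR(n2, x1) = OR(0, 1) = 1
n4 = XOR(n1, n3) = XOR(0, 1) = 1
So n4 = 1 as required.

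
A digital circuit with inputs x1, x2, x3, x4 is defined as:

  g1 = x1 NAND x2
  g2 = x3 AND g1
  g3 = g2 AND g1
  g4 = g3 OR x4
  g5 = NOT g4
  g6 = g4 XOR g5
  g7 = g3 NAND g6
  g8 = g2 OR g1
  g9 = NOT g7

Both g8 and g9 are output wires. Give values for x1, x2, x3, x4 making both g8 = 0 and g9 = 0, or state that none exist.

x1=1, x2=1, x3=0, x4=1

Check with x1=1, x2=1, x3=0, x4=1:
g1 = x1 NAND x2 = 1 NAND 1 = 0
g2 = x3 AND g1 = 0 AND 0 = 0
g3 = g2 AND g1 = 0 AND 0 = 0
g4 = g3 OR x4 = 0 OR 1 = 1
g5 = NOT g4 = NOT 1 = 0
g6 = g4 XOR g5 = 1 XOR 0 = 1
g7 = g3 NAND g6 = 0 NAND 1 = 1
g8 = g2 OR g1 = 0 OR 0 = 0
g9 = NOT g7 = NOT 1 = 0
So g8 = 0 and g9 = 0.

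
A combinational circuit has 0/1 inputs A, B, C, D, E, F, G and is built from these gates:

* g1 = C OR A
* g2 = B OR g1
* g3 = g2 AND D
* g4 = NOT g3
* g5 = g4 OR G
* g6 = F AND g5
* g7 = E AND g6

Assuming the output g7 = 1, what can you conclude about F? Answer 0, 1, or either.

g7 = E AND g6 must be 1, so both E = 1 and g6 = 1.
g6 = F AND g5 must be 1, so both F = 1 and g5 = 1.
Every assignment with g7 = 1 has F = 1; there are 25 such assignment(s).

1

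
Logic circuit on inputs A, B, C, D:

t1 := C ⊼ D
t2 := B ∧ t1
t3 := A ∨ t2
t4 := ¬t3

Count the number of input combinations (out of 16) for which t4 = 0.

11

t4 = ¬t3 must be 0, so t3 = 1.
t3 = A ∨ t2 must be 1, so at least one of A, t2 is 1.
Enumerating the 16 input combinations, 11 give t4 = 0 and 5 give t4 = 1.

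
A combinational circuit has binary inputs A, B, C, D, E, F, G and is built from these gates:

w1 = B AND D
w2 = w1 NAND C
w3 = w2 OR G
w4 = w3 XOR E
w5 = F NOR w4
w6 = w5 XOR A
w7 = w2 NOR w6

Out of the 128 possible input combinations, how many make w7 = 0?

120

w7 = w2 NOR w6 must be 0, so at least one of w2, w6 is 1.
Enumerating the 128 input combinations, 120 give w7 = 0 and 8 give w7 = 1.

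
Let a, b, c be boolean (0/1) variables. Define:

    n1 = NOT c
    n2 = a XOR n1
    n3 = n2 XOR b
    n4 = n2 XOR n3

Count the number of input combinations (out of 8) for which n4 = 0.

n4 = n2 XOR n3 must be 0, so n2 and n3 are equal.
Satisfying assignments:
  a=0, b=0, c=0
  a=0, b=0, c=1
  a=1, b=0, c=0
  a=1, b=0, c=1

4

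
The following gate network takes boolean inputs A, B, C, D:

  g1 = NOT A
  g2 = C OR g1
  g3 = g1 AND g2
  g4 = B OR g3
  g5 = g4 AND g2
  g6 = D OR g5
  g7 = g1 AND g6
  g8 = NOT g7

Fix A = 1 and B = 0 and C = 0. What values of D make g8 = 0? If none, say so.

With A = 1 and B = 0 and C = 0 fixed, none of the 2 settings of D give g8 = 0.
For example, with D=0:
g1 = NOT A = NOT 1 = 0
g2 = C OR g1 = 0 OR 0 = 0
g3 = g1 AND g2 = 0 AND 0 = 0
g4 = B OR g3 = 0 OR 0 = 0
g5 = g4 AND g2 = 0 AND 0 = 0
g6 = D OR g5 = 0 OR 0 = 0
g7 = g1 AND g6 = 0 AND 0 = 0
g8 = NOT g7 = NOT 0 = 1
giving g8 = 1 ≠ 0.

no solution exists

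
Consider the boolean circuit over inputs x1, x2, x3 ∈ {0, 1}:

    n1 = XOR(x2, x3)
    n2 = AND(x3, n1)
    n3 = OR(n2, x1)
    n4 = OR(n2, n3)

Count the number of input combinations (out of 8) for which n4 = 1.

5

n4 = OR(n2, n3) must be 1, so at least one of n2, n3 is 1.
Enumerating the 8 input combinations, 5 give n4 = 1 and 3 give n4 = 0.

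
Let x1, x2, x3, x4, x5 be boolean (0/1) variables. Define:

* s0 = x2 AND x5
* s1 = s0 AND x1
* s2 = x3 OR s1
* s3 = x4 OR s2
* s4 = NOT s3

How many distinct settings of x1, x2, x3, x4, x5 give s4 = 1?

7

s4 = NOT s3 must be 1, so s3 = 0.
s3 = x4 OR s2 must be 0, so both x4 = 0 and s2 = 0.
s2 = x3 OR s1 must be 0, so both x3 = 0 and s1 = 0.
Enumerating the 32 input combinations, 7 give s4 = 1 and 25 give s4 = 0.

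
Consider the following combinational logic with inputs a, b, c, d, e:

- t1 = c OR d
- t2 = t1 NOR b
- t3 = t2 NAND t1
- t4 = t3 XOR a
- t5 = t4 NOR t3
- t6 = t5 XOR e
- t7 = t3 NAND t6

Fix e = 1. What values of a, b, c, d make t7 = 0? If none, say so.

a=0, b=1, c=1, d=1

t7 = t3 NAND t6 must be 0, so both t3 = 1 and t6 = 1.
t3 = t2 NAND t1 must be 1, so at least one of t2, t1 is 0.
Check with e = 1 and a=0, b=1, c=1, d=1:
t1 = c OR d = 1 OR 1 = 1
t2 = t1 NOR b = 1 NOR 1 = 0
t3 = t2 NAND t1 = 0 NAND 1 = 1
t4 = t3 XOR a = 1 XOR 0 = 1
t5 = t4 NOR t3 = 1 NOR 1 = 0
t6 = t5 XOR e = 0 XOR 1 = 1
t7 = t3 NAND t6 = 1 NAND 1 = 0
So t7 = 0.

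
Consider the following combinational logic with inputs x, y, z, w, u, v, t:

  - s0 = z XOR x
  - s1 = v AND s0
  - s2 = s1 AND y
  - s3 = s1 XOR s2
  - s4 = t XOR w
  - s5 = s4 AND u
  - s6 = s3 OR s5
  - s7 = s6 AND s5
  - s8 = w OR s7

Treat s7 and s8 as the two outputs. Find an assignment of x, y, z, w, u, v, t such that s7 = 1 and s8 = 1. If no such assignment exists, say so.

x=1, y=0, z=0, w=0, u=1, v=1, t=1

Check with x=1, y=0, z=0, w=0, u=1, v=1, t=1:
s0 = z XOR x = 0 XOR 1 = 1
s1 = v AND s0 = 1 AND 1 = 1
s2 = s1 AND y = 1 AND 0 = 0
s3 = s1 XOR s2 = 1 XOR 0 = 1
s4 = t XOR w = 1 XOR 0 = 1
s5 = s4 AND u = 1 AND 1 = 1
s6 = s3 OR s5 = 1 OR 1 = 1
s7 = s6 AND s5 = 1 AND 1 = 1
s8 = w OR s7 = 0 OR 1 = 1
So s7 = 1 and s8 = 1.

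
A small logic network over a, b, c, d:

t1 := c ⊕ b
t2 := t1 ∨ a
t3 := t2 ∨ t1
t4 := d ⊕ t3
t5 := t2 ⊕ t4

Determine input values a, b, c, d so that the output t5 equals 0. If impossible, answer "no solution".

a=1, b=0, c=1, d=0

Check with a=1, b=0, c=1, d=0:
t1 = c ⊕ b = 1 ⊕ 0 = 1
t2 = t1 ∨ a = 1 ∨ 1 = 1
t3 = t2 ∨ t1 = 1 ∨ 1 = 1
t4 = d ⊕ t3 = 0 ⊕ 1 = 1
t5 = t2 ⊕ t4 = 1 ⊕ 1 = 0
So t5 = 0 as required.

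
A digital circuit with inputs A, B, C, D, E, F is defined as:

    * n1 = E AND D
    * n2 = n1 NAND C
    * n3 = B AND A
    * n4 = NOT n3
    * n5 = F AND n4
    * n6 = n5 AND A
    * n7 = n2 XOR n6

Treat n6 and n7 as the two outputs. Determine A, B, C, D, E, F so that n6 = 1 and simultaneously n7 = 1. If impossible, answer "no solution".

Check with A=1 B=0 C=1 D=1 E=1 F=1:
n1 = E AND D = 1 AND 1 = 1
n2 = n1 NAND C = 1 NAND 1 = 0
n3 = B AND A = 0 AND 1 = 0
n4 = NOT n3 = NOT 0 = 1
n5 = F AND n4 = 1 AND 1 = 1
n6 = n5 AND A = 1 AND 1 = 1
n7 = n2 XOR n6 = 0 XOR 1 = 1
So n6 = 1 and n7 = 1.

A=1 B=0 C=1 D=1 E=1 F=1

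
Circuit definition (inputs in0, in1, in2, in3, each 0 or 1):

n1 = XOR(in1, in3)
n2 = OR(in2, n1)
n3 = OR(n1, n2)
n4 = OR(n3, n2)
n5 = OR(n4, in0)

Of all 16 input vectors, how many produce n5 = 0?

n5 = OR(n4, in0) must be 0, so both n4 = 0 and in0 = 0.
Satisfying assignments:
  in0=0, in1=0, in2=0, in3=0
  in0=0, in1=1, in2=0, in3=1

2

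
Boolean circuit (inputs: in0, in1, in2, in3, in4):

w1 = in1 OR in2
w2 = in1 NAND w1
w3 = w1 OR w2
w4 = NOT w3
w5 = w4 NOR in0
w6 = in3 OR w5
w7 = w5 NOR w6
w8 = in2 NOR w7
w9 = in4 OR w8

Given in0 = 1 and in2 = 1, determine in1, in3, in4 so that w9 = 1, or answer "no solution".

in1=1, in3=1, in4=1

w9 = in4 OR w8 must be 1, so at least one of in4, w8 is 1.
Check with in0 = 1 and in2 = 1 and in1=1, in3=1, in4=1:
w1 = in1 OR in2 = 1 OR 1 = 1
w2 = in1 NAND w1 = 1 NAND 1 = 0
w3 = w1 OR w2 = 1 OR 0 = 1
w4 = NOT w3 = NOT 1 = 0
w5 = w4 NOR in0 = 0 NOR 1 = 0
w6 = in3 OR w5 = 1 OR 0 = 1
w7 = w5 NOR w6 = 0 NOR 1 = 0
w8 = in2 NOR w7 = 1 NOR 0 = 0
w9 = in4 OR w8 = 1 OR 0 = 1
So w9 = 1.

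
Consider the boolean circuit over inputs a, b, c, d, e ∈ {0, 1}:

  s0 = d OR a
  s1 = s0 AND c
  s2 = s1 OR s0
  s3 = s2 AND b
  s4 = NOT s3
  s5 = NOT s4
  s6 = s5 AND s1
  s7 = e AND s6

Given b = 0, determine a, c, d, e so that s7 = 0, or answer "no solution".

a=0 c=0 d=1 e=1

Check with b = 0 and a=0, c=0, d=1, e=1:
s0 = d OR a = 1 OR 0 = 1
s1 = s0 AND c = 1 AND 0 = 0
s2 = s1 OR s0 = 0 OR 1 = 1
s3 = s2 AND b = 1 AND 0 = 0
s4 = NOT s3 = NOT 0 = 1
s5 = NOT s4 = NOT 1 = 0
s6 = s5 AND s1 = 0 AND 0 = 0
s7 = e AND s6 = 1 AND 0 = 0
So s7 = 0.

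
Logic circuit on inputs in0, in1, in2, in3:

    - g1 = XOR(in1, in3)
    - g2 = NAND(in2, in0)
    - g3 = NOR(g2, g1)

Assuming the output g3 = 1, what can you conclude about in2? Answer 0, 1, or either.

1

g3 = NOR(g2, g1) must be 1, so both g2 = 0 and g1 = 0.
g2 = NAND(in2, in0) must be 0, so both in2 = 1 and in0 = 1.
Every assignment with g3 = 1 has in2 = 1; there are 2 such assignment(s).
  in0=1, in1=0, in2=1, in3=0
  in0=1, in1=1, in2=1, in3=1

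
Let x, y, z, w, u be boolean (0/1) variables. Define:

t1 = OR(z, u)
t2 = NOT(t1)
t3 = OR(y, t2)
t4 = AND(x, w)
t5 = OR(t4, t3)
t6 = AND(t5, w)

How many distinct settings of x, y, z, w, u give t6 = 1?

t6 = AND(t5, w) must be 1, so both t5 = 1 and w = 1.
t5 = OR(t4, t3) must be 1, so at least one of t4, t3 is 1.
Enumerating the 32 input combinations, 13 give t6 = 1 and 19 give t6 = 0.

13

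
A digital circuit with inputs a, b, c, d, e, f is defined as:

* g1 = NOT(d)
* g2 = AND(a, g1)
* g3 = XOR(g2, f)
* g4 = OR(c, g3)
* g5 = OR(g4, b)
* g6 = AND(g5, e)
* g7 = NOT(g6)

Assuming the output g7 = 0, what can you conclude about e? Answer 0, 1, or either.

g7 = NOT(g6) must be 0, so g6 = 1.
g6 = AND(g5, e) must be 1, so both g5 = 1 and e = 1.
Every assignment with g7 = 0 has e = 1; there are 28 such assignment(s).

1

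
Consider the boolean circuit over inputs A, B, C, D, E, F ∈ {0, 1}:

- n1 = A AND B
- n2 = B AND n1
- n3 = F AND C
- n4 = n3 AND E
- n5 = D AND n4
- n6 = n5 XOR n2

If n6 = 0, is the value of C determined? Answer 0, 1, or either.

either

Both values of C occur among assignments with n6 = 0:
  C=0: A=0, B=0, C=0, D=0, E=0, F=0
  C=1: A=0, B=0, C=1, D=0, E=0, F=0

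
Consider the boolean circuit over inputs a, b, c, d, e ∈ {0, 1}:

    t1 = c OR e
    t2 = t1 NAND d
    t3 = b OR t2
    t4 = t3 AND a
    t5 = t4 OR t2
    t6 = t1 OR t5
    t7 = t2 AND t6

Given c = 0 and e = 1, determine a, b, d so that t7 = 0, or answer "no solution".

a=1, b=0, d=1

Check with c = 0 and e = 1 and a=1, b=0, d=1:
t1 = c OR e = 0 OR 1 = 1
t2 = t1 NAND d = 1 NAND 1 = 0
t3 = b OR t2 = 0 OR 0 = 0
t4 = t3 AND a = 0 AND 1 = 0
t5 = t4 OR t2 = 0 OR 0 = 0
t6 = t1 OR t5 = 1 OR 0 = 1
t7 = t2 AND t6 = 0 AND 1 = 0
So t7 = 0.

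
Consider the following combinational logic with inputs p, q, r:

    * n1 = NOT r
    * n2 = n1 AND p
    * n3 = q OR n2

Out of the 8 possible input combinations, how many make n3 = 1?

5

n3 = q OR n2 must be 1, so at least one of q, n2 is 1.
Enumerating the 8 input combinations, 5 give n3 = 1 and 3 give n3 = 0.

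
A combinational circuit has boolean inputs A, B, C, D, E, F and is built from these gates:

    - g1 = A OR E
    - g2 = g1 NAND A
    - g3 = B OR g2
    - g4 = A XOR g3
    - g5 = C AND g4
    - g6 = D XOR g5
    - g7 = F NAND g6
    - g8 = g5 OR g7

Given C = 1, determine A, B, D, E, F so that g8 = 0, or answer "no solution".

g8 = g5 OR g7 must be 0, so both g5 = 0 and g7 = 0.
Check with C = 1 and A=1, B=1, D=1, E=0, F=1:
g1 = A OR E = 1 OR 0 = 1
g2 = g1 NAND A = 1 NAND 1 = 0
g3 = B OR g2 = 1 OR 0 = 1
g4 = A XOR g3 = 1 XOR 1 = 0
g5 = C AND g4 = 1 AND 0 = 0
g6 = D XOR g5 = 1 XOR 0 = 1
g7 = F NAND g6 = 1 NAND 1 = 0
g8 = g5 OR g7 = 0 OR 0 = 0
So g8 = 0.

A=1 B=1 D=1 E=0 F=1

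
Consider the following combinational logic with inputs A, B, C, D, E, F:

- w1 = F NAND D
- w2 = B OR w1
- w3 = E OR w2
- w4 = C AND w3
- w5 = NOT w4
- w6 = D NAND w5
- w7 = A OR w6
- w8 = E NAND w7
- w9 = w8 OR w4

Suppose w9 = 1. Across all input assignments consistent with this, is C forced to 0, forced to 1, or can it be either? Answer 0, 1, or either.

either

Both values of C occur among assignments with w9 = 1:
  C=0: A=0, B=0, C=0, D=0, E=0, F=0
  C=1: A=0, B=0, C=1, D=0, E=0, F=0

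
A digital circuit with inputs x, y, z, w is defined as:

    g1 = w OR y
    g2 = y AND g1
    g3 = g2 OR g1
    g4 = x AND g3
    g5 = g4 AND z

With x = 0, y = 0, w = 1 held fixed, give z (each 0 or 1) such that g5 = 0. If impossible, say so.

g5 = g4 AND z must be 0, so at least one of g4, z is 0.
Check with x = 0, y = 0, w = 1 and z=0:
g1 = w OR y = 1 OR 0 = 1
g2 = y AND g1 = 0 AND 1 = 0
g3 = g2 OR g1 = 0 OR 1 = 1
g4 = x AND g3 = 0 AND 1 = 0
g5 = g4 AND z = 0 AND 0 = 0
So g5 = 0.

z=0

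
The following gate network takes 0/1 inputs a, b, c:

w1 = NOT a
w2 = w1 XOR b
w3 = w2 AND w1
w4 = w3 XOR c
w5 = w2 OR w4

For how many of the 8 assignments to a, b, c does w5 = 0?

w5 = w2 OR w4 must be 0, so both w2 = 0 and w4 = 0.
w2 = w1 XOR b must be 0, so w1 and b are equal.
w4 = w3 XOR c must be 0, so w3 and c are equal.
Satisfying assignments:
  a=0, b=1, c=0
  a=1, b=0, c=0

2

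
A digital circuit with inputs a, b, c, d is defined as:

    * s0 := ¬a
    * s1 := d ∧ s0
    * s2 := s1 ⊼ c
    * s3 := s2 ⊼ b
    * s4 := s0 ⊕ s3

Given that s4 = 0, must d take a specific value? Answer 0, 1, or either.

Both values of d occur among assignments with s4 = 0:
  d=0: a=0, b=0, c=0, d=0
  d=1: a=0, b=0, c=0, d=1

either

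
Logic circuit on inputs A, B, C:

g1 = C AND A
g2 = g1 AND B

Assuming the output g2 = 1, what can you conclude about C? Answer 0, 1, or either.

g2 = g1 AND B must be 1, so both g1 = 1 and B = 1.
g1 = C AND A must be 1, so both C = 1 and A = 1.
Every assignment with g2 = 1 has C = 1; there are 1 such assignment(s).
  A=1, B=1, C=1

1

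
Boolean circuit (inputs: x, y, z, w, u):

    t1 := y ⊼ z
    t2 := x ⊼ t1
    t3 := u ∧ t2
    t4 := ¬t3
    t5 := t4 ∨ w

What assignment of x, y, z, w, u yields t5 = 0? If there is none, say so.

t5 = t4 ∨ w must be 0, so both t4 = 0 and w = 0.
Check with x=0, y=1, z=0, w=0, u=1:
t1 = y ⊼ z = 1 ⊼ 0 = 1
t2 = x ⊼ t1 = 0 ⊼ 1 = 1
t3 = u ∧ t2 = 1 ∧ 1 = 1
t4 = ¬t3 = ¬1 = 0
t5 = t4 ∨ w = 0 ∨ 0 = 0
So t5 = 0 as required.

x=0, y=1, z=0, w=0, u=1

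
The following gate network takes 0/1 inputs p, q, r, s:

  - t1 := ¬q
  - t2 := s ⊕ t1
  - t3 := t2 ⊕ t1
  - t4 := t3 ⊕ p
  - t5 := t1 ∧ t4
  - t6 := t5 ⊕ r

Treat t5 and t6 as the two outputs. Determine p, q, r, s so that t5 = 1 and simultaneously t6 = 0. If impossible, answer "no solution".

Check with p=0, q=0, r=1, s=1:
t1 = ¬q = ¬0 = 1
t2 = s ⊕ t1 = 1 ⊕ 1 = 0
t3 = t2 ⊕ t1 = 0 ⊕ 1 = 1
t4 = t3 ⊕ p = 1 ⊕ 0 = 1
t5 = t1 ∧ t4 = 1 ∧ 1 = 1
t6 = t5 ⊕ r = 1 ⊕ 1 = 0
So t5 = 1 and t6 = 0.

p=0, q=0, r=1, s=1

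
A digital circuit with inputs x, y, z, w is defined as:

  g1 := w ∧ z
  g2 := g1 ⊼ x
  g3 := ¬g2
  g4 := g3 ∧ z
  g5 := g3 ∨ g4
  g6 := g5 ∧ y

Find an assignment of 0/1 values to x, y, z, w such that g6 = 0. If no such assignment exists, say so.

x=1, y=1, z=1, w=0

Check with x=1, y=1, z=1, w=0:
g1 = w ∧ z = 0 ∧ 1 = 0
g2 = g1 ⊼ x = 0 ⊼ 1 = 1
g3 = ¬g2 = ¬1 = 0
g4 = g3 ∧ z = 0 ∧ 1 = 0
g5 = g3 ∨ g4 = 0 ∨ 0 = 0
g6 = g5 ∧ y = 0 ∧ 1 = 0
So g6 = 0 as required.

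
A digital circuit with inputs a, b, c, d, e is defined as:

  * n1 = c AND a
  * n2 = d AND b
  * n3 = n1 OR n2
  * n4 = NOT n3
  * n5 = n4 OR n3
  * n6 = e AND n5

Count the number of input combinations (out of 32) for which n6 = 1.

16

n6 = e AND n5 must be 1, so both e = 1 and n5 = 1.
n5 = n4 OR n3 must be 1, so at least one of n4, n3 is 1.
Enumerating the 32 input combinations, 16 give n6 = 1 and 16 give n6 = 0.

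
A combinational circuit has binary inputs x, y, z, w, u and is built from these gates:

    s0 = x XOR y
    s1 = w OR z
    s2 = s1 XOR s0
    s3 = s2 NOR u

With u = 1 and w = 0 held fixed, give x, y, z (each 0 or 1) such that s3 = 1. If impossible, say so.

With u = 1 and w = 0 fixed, none of the 8 settings of x, y, z give s3 = 1.
For example, with x=0, y=1, z=1:
s0 = x XOR y = 0 XOR 1 = 1
s1 = w OR z = 0 OR 1 = 1
s2 = s1 XOR s0 = 1 XOR 1 = 0
s3 = s2 NOR u = 0 NOR 1 = 0
giving s3 = 0 ≠ 1.

no solution exists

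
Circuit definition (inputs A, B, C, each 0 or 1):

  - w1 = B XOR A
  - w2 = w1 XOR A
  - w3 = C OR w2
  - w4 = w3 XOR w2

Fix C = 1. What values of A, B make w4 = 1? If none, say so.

A=0, B=0

w4 = w3 XOR w2 must be 1, so w3 and w2 differ.
Check with C = 1 and A=0, B=0:
w1 = B XOR A = 0 XOR 0 = 0
w2 = w1 XOR A = 0 XOR 0 = 0
w3 = C OR w2 = 1 OR 0 = 1
w4 = w3 XOR w2 = 1 XOR 0 = 1
So w4 = 1.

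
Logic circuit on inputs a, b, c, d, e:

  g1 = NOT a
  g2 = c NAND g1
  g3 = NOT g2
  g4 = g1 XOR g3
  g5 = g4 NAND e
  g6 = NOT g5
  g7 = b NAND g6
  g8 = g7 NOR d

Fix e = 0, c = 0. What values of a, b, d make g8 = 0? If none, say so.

a=0, b=1, d=1

g8 = g7 NOR d must be 0, so at least one of g7, d is 1.
Check with e = 0, c = 0 and a=0, b=1, d=1:
g1 = NOT a = NOT 0 = 1
g2 = c NAND g1 = 0 NAND 1 = 1
g3 = NOT g2 = NOT 1 = 0
g4 = g1 XOR g3 = 1 XOR 0 = 1
g5 = g4 NAND e = 1 NAND 0 = 1
g6 = NOT g5 = NOT 1 = 0
g7 = b NAND g6 = 1 NAND 0 = 1
g8 = g7 NOR d = 1 NOR 1 = 0
So g8 = 0.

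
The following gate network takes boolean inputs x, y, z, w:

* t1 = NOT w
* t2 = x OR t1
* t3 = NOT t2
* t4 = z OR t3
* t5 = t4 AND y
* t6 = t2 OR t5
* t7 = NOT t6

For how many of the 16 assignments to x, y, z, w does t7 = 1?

2

t7 = NOT t6 must be 1, so t6 = 0.
Satisfying assignments:
  x=0, y=0, z=0, w=1
  x=0, y=0, z=1, w=1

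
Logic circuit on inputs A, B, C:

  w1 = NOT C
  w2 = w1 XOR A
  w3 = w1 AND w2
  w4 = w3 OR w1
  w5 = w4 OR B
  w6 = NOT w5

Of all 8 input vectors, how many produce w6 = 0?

w6 = NOT w5 must be 0, so w5 = 1.
w5 = w4 OR B must be 1, so at least one of w4, B is 1.
Enumerating the 8 input combinations, 6 give w6 = 0 and 2 give w6 = 1.

6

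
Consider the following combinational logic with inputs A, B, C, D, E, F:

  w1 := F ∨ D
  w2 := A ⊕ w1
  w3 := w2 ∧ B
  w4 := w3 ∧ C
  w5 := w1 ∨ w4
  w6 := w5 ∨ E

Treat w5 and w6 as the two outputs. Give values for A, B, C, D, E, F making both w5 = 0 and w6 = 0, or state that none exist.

Check with A=0, B=0, C=0, D=0, E=0, F=0:
w1 = F ∨ D = 0 ∨ 0 = 0
w2 = A ⊕ w1 = 0 ⊕ 0 = 0
w3 = w2 ∧ B = 0 ∧ 0 = 0
w4 = w3 ∧ C = 0 ∧ 0 = 0
w5 = w1 ∨ w4 = 0 ∨ 0 = 0
w6 = w5 ∨ E = 0 ∨ 0 = 0
So w5 = 0 and w6 = 0.

A=0, B=0, C=0, D=0, E=0, F=0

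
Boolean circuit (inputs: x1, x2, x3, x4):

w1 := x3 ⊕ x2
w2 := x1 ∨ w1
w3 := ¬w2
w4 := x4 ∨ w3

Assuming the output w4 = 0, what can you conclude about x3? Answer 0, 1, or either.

Both values of x3 occur among assignments with w4 = 0:
  x3=0: x1=0, x2=1, x3=0, x4=0
  x3=1: x1=0, x2=0, x3=1, x4=0

either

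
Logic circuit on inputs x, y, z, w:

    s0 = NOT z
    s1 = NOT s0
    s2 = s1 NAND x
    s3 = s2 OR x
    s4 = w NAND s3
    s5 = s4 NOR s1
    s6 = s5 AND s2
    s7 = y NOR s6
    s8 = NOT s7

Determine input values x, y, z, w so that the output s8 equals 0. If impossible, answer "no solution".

s8 = NOT s7 must be 0, so s7 = 1.
Check with x=1, y=0, z=0, w=0:
s0 = NOT z = NOT 0 = 1
s1 = NOT s0 = NOT 1 = 0
s2 = s1 NAND x = 0 NAND 1 = 1
s3 = s2 OR x = 1 OR 1 = 1
s4 = w NAND s3 = 0 NAND 1 = 1
s5 = s4 NOR s1 = 1 NOR 0 = 0
s6 = s5 AND s2 = 0 AND 1 = 0
s7 = y NOR s6 = 0 NOR 0 = 1
s8 = NOT s7 = NOT 1 = 0
So s8 = 0 as required.

x=1, y=0, z=0, w=0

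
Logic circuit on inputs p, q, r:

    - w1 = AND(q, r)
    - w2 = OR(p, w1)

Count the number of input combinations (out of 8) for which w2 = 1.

w2 = OR(p, w1) must be 1, so at least one of p, w1 is 1.
Satisfying assignments:
  p=0, q=1, r=1
  p=1, q=0, r=0
  p=1, q=0, r=1
  p=1, q=1, r=0
  p=1, q=1, r=1

5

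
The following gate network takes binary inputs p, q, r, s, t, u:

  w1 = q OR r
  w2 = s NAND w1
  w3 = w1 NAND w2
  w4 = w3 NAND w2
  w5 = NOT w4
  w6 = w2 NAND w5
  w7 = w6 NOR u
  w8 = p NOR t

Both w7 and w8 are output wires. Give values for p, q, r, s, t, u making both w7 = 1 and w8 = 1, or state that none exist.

Check with p=0 q=0 r=0 s=1 t=0 u=0:
w1 = q OR r = 0 OR 0 = 0
w2 = s NAND w1 = 1 NAND 0 = 1
w3 = w1 NAND w2 = 0 NAND 1 = 1
w4 = w3 NAND w2 = 1 NAND 1 = 0
w5 = NOT w4 = NOT 0 = 1
w6 = w2 NAND w5 = 1 NAND 1 = 0
w7 = w6 NOR u = 0 NOR 0 = 1
w8 = p NOR t = 0 NOR 0 = 1
So w7 = 1 and w8 = 1.

p=0 q=0 r=0 s=1 t=0 u=0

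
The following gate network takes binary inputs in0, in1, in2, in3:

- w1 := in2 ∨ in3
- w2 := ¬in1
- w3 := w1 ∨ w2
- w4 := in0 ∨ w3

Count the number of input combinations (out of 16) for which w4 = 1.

w4 = in0 ∨ w3 must be 1, so at least one of in0, w3 is 1.
Enumerating the 16 input combinations, 15 give w4 = 1 and 1 give w4 = 0.

15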